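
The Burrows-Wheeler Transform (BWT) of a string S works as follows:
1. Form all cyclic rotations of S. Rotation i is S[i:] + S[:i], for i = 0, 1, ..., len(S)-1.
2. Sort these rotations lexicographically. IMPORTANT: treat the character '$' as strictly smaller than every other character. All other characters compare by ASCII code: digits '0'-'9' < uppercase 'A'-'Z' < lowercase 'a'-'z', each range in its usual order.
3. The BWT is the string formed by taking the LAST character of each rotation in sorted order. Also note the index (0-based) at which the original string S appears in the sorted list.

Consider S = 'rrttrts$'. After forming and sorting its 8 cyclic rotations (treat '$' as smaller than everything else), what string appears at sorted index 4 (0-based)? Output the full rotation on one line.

All 8 rotations (rotation i = S[i:]+S[:i]):
  rot[0] = rrttrts$
  rot[1] = rttrts$r
  rot[2] = ttrts$rr
  rot[3] = trts$rrt
  rot[4] = rts$rrtt
  rot[5] = ts$rrttr
  rot[6] = s$rrttrt
  rot[7] = $rrttrts
Sorted (with $ < everything):
  sorted[0] = $rrttrts
  sorted[1] = rrttrts$
  sorted[2] = rts$rrtt
  sorted[3] = rttrts$r
  sorted[4] = s$rrttrt
  sorted[5] = trts$rrt
  sorted[6] = ts$rrttr
  sorted[7] = ttrts$rr
sorted[4] = s$rrttrt

Answer: s$rrttrt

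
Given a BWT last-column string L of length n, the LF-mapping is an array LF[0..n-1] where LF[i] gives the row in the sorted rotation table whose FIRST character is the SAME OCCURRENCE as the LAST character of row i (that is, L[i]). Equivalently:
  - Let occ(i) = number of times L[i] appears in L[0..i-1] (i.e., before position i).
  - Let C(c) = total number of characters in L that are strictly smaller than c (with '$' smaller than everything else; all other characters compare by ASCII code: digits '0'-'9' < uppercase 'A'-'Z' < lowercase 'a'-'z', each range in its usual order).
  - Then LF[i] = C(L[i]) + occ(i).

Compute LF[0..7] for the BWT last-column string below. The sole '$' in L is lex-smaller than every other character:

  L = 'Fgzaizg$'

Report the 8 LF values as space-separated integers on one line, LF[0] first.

Char counts: '$':1, 'F':1, 'a':1, 'g':2, 'i':1, 'z':2
C (first-col start): C('$')=0, C('F')=1, C('a')=2, C('g')=3, C('i')=5, C('z')=6
L[0]='F': occ=0, LF[0]=C('F')+0=1+0=1
L[1]='g': occ=0, LF[1]=C('g')+0=3+0=3
L[2]='z': occ=0, LF[2]=C('z')+0=6+0=6
L[3]='a': occ=0, LF[3]=C('a')+0=2+0=2
L[4]='i': occ=0, LF[4]=C('i')+0=5+0=5
L[5]='z': occ=1, LF[5]=C('z')+1=6+1=7
L[6]='g': occ=1, LF[6]=C('g')+1=3+1=4
L[7]='$': occ=0, LF[7]=C('$')+0=0+0=0

Answer: 1 3 6 2 5 7 4 0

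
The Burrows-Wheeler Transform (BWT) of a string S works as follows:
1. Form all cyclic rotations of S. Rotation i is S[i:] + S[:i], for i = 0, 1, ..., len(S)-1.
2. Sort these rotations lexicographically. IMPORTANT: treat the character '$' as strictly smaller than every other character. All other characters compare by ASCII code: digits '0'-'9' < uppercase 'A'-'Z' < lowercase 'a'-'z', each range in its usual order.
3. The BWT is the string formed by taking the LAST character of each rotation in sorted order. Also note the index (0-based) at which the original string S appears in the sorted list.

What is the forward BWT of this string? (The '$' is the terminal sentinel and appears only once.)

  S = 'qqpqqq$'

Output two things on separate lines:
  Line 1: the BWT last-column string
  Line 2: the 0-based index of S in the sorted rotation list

Answer: qqqqq$p
5

Derivation:
All 7 rotations (rotation i = S[i:]+S[:i]):
  rot[0] = qqpqqq$
  rot[1] = qpqqq$q
  rot[2] = pqqq$qq
  rot[3] = qqq$qqp
  rot[4] = qq$qqpq
  rot[5] = q$qqpqq
  rot[6] = $qqpqqq
Sorted (with $ < everything):
  sorted[0] = $qqpqqq  (last char: 'q')
  sorted[1] = pqqq$qq  (last char: 'q')
  sorted[2] = q$qqpqq  (last char: 'q')
  sorted[3] = qpqqq$q  (last char: 'q')
  sorted[4] = qq$qqpq  (last char: 'q')
  sorted[5] = qqpqqq$  (last char: '$')
  sorted[6] = qqq$qqp  (last char: 'p')
Last column: qqqqq$p
Original string S is at sorted index 5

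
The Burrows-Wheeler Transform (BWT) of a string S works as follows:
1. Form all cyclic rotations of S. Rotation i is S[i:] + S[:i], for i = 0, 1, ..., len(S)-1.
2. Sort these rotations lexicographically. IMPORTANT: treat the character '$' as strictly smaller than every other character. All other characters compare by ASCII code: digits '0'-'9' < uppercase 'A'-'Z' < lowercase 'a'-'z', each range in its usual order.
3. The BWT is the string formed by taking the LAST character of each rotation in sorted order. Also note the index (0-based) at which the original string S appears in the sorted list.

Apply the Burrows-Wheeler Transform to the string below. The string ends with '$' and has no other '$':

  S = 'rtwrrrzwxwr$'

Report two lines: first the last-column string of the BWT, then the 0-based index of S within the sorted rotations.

All 12 rotations (rotation i = S[i:]+S[:i]):
  rot[0] = rtwrrrzwxwr$
  rot[1] = twrrrzwxwr$r
  rot[2] = wrrrzwxwr$rt
  rot[3] = rrrzwxwr$rtw
  rot[4] = rrzwxwr$rtwr
  rot[5] = rzwxwr$rtwrr
  rot[6] = zwxwr$rtwrrr
  rot[7] = wxwr$rtwrrrz
  rot[8] = xwr$rtwrrrzw
  rot[9] = wr$rtwrrrzwx
  rot[10] = r$rtwrrrzwxw
  rot[11] = $rtwrrrzwxwr
Sorted (with $ < everything):
  sorted[0] = $rtwrrrzwxwr  (last char: 'r')
  sorted[1] = r$rtwrrrzwxw  (last char: 'w')
  sorted[2] = rrrzwxwr$rtw  (last char: 'w')
  sorted[3] = rrzwxwr$rtwr  (last char: 'r')
  sorted[4] = rtwrrrzwxwr$  (last char: '$')
  sorted[5] = rzwxwr$rtwrr  (last char: 'r')
  sorted[6] = twrrrzwxwr$r  (last char: 'r')
  sorted[7] = wr$rtwrrrzwx  (last char: 'x')
  sorted[8] = wrrrzwxwr$rt  (last char: 't')
  sorted[9] = wxwr$rtwrrrz  (last char: 'z')
  sorted[10] = xwr$rtwrrrzw  (last char: 'w')
  sorted[11] = zwxwr$rtwrrr  (last char: 'r')
Last column: rwwr$rrxtzwr
Original string S is at sorted index 4

Answer: rwwr$rrxtzwr
4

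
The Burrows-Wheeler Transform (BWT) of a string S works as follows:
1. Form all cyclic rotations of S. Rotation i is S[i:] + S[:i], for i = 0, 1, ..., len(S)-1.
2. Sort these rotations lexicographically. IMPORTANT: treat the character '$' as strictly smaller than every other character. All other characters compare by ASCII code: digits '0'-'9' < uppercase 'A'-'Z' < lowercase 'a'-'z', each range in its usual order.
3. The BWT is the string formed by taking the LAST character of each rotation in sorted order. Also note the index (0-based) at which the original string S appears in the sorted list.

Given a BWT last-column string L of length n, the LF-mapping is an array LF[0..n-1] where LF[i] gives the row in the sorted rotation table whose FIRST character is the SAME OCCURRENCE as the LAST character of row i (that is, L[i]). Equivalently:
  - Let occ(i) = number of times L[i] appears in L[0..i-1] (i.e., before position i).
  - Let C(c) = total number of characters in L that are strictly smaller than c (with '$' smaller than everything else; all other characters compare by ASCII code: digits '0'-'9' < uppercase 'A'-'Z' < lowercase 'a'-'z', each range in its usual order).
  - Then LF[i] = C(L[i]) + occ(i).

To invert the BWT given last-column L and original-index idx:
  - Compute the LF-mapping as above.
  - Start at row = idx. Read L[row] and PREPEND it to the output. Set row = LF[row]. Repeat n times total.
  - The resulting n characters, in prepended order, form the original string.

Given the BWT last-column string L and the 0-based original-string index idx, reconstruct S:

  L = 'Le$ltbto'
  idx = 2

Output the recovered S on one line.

LF mapping: 1 3 0 4 6 2 7 5
Walk LF starting at row 2, prepending L[row]:
  step 1: row=2, L[2]='$', prepend. Next row=LF[2]=0
  step 2: row=0, L[0]='L', prepend. Next row=LF[0]=1
  step 3: row=1, L[1]='e', prepend. Next row=LF[1]=3
  step 4: row=3, L[3]='l', prepend. Next row=LF[3]=4
  step 5: row=4, L[4]='t', prepend. Next row=LF[4]=6
  step 6: row=6, L[6]='t', prepend. Next row=LF[6]=7
  step 7: row=7, L[7]='o', prepend. Next row=LF[7]=5
  step 8: row=5, L[5]='b', prepend. Next row=LF[5]=2
Reversed output: bottleL$

Answer: bottleL$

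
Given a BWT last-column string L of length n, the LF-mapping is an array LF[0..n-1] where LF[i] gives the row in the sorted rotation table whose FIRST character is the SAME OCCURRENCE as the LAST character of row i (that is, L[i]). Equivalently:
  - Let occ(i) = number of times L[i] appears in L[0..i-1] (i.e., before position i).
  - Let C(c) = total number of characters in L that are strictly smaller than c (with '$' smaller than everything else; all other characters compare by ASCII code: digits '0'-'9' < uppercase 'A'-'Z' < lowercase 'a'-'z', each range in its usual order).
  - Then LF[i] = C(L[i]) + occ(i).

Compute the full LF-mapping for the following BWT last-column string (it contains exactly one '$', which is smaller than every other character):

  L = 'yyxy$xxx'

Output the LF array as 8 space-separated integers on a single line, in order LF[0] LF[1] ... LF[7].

Char counts: '$':1, 'x':4, 'y':3
C (first-col start): C('$')=0, C('x')=1, C('y')=5
L[0]='y': occ=0, LF[0]=C('y')+0=5+0=5
L[1]='y': occ=1, LF[1]=C('y')+1=5+1=6
L[2]='x': occ=0, LF[2]=C('x')+0=1+0=1
L[3]='y': occ=2, LF[3]=C('y')+2=5+2=7
L[4]='$': occ=0, LF[4]=C('$')+0=0+0=0
L[5]='x': occ=1, LF[5]=C('x')+1=1+1=2
L[6]='x': occ=2, LF[6]=C('x')+2=1+2=3
L[7]='x': occ=3, LF[7]=C('x')+3=1+3=4

Answer: 5 6 1 7 0 2 3 4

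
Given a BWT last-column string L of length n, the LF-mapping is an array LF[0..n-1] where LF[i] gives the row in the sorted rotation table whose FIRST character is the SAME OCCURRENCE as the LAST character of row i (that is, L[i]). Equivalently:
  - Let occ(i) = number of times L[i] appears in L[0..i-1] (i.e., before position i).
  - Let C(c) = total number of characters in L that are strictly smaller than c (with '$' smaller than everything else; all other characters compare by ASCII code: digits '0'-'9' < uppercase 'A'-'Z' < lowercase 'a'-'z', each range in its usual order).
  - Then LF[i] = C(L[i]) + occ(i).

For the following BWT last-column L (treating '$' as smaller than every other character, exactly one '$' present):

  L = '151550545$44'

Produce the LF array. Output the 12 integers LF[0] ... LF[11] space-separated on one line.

Answer: 2 7 3 8 9 1 10 4 11 0 5 6

Derivation:
Char counts: '$':1, '0':1, '1':2, '4':3, '5':5
C (first-col start): C('$')=0, C('0')=1, C('1')=2, C('4')=4, C('5')=7
L[0]='1': occ=0, LF[0]=C('1')+0=2+0=2
L[1]='5': occ=0, LF[1]=C('5')+0=7+0=7
L[2]='1': occ=1, LF[2]=C('1')+1=2+1=3
L[3]='5': occ=1, LF[3]=C('5')+1=7+1=8
L[4]='5': occ=2, LF[4]=C('5')+2=7+2=9
L[5]='0': occ=0, LF[5]=C('0')+0=1+0=1
L[6]='5': occ=3, LF[6]=C('5')+3=7+3=10
L[7]='4': occ=0, LF[7]=C('4')+0=4+0=4
L[8]='5': occ=4, LF[8]=C('5')+4=7+4=11
L[9]='$': occ=0, LF[9]=C('$')+0=0+0=0
L[10]='4': occ=1, LF[10]=C('4')+1=4+1=5
L[11]='4': occ=2, LF[11]=C('4')+2=4+2=6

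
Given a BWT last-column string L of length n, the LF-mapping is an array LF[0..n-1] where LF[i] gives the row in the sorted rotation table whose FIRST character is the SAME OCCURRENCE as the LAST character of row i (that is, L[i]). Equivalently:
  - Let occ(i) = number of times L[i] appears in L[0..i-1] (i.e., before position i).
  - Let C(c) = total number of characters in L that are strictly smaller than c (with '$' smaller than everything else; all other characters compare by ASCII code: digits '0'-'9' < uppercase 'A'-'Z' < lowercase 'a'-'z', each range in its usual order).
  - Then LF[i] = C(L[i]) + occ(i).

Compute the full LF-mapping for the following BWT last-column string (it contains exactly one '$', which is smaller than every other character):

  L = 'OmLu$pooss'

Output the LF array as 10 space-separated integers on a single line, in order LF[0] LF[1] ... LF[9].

Answer: 2 3 1 9 0 6 4 5 7 8

Derivation:
Char counts: '$':1, 'L':1, 'O':1, 'm':1, 'o':2, 'p':1, 's':2, 'u':1
C (first-col start): C('$')=0, C('L')=1, C('O')=2, C('m')=3, C('o')=4, C('p')=6, C('s')=7, C('u')=9
L[0]='O': occ=0, LF[0]=C('O')+0=2+0=2
L[1]='m': occ=0, LF[1]=C('m')+0=3+0=3
L[2]='L': occ=0, LF[2]=C('L')+0=1+0=1
L[3]='u': occ=0, LF[3]=C('u')+0=9+0=9
L[4]='$': occ=0, LF[4]=C('$')+0=0+0=0
L[5]='p': occ=0, LF[5]=C('p')+0=6+0=6
L[6]='o': occ=0, LF[6]=C('o')+0=4+0=4
L[7]='o': occ=1, LF[7]=C('o')+1=4+1=5
L[8]='s': occ=0, LF[8]=C('s')+0=7+0=7
L[9]='s': occ=1, LF[9]=C('s')+1=7+1=8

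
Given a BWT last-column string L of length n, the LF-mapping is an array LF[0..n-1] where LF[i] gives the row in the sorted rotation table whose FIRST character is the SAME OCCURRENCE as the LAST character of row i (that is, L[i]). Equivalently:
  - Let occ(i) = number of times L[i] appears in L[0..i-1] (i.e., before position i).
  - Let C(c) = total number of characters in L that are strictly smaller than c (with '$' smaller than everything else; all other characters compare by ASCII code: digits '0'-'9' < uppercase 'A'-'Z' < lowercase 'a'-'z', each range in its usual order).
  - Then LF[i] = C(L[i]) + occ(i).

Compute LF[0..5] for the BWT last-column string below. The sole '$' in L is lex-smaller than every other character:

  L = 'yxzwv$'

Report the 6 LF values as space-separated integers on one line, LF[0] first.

Char counts: '$':1, 'v':1, 'w':1, 'x':1, 'y':1, 'z':1
C (first-col start): C('$')=0, C('v')=1, C('w')=2, C('x')=3, C('y')=4, C('z')=5
L[0]='y': occ=0, LF[0]=C('y')+0=4+0=4
L[1]='x': occ=0, LF[1]=C('x')+0=3+0=3
L[2]='z': occ=0, LF[2]=C('z')+0=5+0=5
L[3]='w': occ=0, LF[3]=C('w')+0=2+0=2
L[4]='v': occ=0, LF[4]=C('v')+0=1+0=1
L[5]='$': occ=0, LF[5]=C('$')+0=0+0=0

Answer: 4 3 5 2 1 0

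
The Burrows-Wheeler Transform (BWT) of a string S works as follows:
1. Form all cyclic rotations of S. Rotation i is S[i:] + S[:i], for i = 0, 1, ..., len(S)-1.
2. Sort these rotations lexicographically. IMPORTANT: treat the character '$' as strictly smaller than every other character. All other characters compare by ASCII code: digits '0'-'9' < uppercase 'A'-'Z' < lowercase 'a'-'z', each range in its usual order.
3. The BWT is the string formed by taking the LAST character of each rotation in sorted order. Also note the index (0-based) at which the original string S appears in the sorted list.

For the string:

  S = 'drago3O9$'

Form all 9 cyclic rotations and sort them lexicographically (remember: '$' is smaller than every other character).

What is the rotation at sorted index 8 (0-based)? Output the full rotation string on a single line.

Answer: rago3O9$d

Derivation:
All 9 rotations (rotation i = S[i:]+S[:i]):
  rot[0] = drago3O9$
  rot[1] = rago3O9$d
  rot[2] = ago3O9$dr
  rot[3] = go3O9$dra
  rot[4] = o3O9$drag
  rot[5] = 3O9$drago
  rot[6] = O9$drago3
  rot[7] = 9$drago3O
  rot[8] = $drago3O9
Sorted (with $ < everything):
  sorted[0] = $drago3O9
  sorted[1] = 3O9$drago
  sorted[2] = 9$drago3O
  sorted[3] = O9$drago3
  sorted[4] = ago3O9$dr
  sorted[5] = drago3O9$
  sorted[6] = go3O9$dra
  sorted[7] = o3O9$drag
  sorted[8] = rago3O9$d
sorted[8] = rago3O9$d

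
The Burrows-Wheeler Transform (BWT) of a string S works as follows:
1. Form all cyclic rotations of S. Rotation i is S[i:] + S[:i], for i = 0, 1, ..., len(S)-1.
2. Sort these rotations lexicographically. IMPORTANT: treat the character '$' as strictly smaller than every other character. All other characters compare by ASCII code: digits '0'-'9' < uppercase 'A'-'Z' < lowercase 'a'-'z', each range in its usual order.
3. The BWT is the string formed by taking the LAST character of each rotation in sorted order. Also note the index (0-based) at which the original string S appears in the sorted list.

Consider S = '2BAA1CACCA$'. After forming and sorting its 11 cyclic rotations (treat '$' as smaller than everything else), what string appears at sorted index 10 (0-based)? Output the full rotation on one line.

All 11 rotations (rotation i = S[i:]+S[:i]):
  rot[0] = 2BAA1CACCA$
  rot[1] = BAA1CACCA$2
  rot[2] = AA1CACCA$2B
  rot[3] = A1CACCA$2BA
  rot[4] = 1CACCA$2BAA
  rot[5] = CACCA$2BAA1
  rot[6] = ACCA$2BAA1C
  rot[7] = CCA$2BAA1CA
  rot[8] = CA$2BAA1CAC
  rot[9] = A$2BAA1CACC
  rot[10] = $2BAA1CACCA
Sorted (with $ < everything):
  sorted[0] = $2BAA1CACCA
  sorted[1] = 1CACCA$2BAA
  sorted[2] = 2BAA1CACCA$
  sorted[3] = A$2BAA1CACC
  sorted[4] = A1CACCA$2BA
  sorted[5] = AA1CACCA$2B
  sorted[6] = ACCA$2BAA1C
  sorted[7] = BAA1CACCA$2
  sorted[8] = CA$2BAA1CAC
  sorted[9] = CACCA$2BAA1
  sorted[10] = CCA$2BAA1CA
sorted[10] = CCA$2BAA1CA

Answer: CCA$2BAA1CA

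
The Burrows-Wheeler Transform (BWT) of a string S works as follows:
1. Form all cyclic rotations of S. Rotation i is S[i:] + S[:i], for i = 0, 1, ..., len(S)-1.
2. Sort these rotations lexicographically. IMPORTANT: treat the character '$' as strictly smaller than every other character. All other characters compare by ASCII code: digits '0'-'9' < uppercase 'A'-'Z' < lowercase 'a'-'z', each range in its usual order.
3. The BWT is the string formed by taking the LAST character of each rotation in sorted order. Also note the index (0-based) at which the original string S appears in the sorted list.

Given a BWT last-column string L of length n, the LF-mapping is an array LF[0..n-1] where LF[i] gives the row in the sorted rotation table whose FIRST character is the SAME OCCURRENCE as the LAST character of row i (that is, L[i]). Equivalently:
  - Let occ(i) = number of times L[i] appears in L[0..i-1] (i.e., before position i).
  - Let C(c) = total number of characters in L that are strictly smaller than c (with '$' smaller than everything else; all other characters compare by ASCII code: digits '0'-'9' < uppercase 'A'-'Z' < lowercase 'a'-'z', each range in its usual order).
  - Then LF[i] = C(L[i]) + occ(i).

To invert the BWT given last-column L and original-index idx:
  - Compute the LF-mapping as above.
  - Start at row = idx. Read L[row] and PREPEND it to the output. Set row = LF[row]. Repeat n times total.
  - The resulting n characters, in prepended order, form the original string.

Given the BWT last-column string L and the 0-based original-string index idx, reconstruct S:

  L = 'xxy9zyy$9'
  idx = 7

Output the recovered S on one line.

LF mapping: 3 4 5 1 8 6 7 0 2
Walk LF starting at row 7, prepending L[row]:
  step 1: row=7, L[7]='$', prepend. Next row=LF[7]=0
  step 2: row=0, L[0]='x', prepend. Next row=LF[0]=3
  step 3: row=3, L[3]='9', prepend. Next row=LF[3]=1
  step 4: row=1, L[1]='x', prepend. Next row=LF[1]=4
  step 5: row=4, L[4]='z', prepend. Next row=LF[4]=8
  step 6: row=8, L[8]='9', prepend. Next row=LF[8]=2
  step 7: row=2, L[2]='y', prepend. Next row=LF[2]=5
  step 8: row=5, L[5]='y', prepend. Next row=LF[5]=6
  step 9: row=6, L[6]='y', prepend. Next row=LF[6]=7
Reversed output: yyy9zx9x$

Answer: yyy9zx9x$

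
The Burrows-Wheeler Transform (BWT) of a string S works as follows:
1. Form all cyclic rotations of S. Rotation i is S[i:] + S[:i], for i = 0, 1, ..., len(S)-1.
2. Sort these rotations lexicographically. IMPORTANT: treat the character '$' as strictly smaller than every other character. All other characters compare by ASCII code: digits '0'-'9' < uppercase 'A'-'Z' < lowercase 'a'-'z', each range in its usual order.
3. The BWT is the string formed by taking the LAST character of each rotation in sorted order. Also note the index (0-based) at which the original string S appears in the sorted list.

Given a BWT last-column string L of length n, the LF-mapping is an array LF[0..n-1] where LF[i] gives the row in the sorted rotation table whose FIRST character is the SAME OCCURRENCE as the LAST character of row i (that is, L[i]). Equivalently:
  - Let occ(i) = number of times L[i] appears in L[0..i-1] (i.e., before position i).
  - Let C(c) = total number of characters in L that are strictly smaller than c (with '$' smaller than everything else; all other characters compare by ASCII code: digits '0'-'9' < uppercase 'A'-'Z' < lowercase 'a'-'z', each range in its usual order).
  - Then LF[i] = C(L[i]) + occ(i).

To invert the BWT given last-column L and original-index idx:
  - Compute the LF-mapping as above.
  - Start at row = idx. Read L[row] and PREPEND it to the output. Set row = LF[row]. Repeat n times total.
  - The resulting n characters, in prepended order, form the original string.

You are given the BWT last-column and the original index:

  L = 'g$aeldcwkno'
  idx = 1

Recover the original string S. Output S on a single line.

LF mapping: 5 0 1 4 7 3 2 10 6 8 9
Walk LF starting at row 1, prepending L[row]:
  step 1: row=1, L[1]='$', prepend. Next row=LF[1]=0
  step 2: row=0, L[0]='g', prepend. Next row=LF[0]=5
  step 3: row=5, L[5]='d', prepend. Next row=LF[5]=3
  step 4: row=3, L[3]='e', prepend. Next row=LF[3]=4
  step 5: row=4, L[4]='l', prepend. Next row=LF[4]=7
  step 6: row=7, L[7]='w', prepend. Next row=LF[7]=10
  step 7: row=10, L[10]='o', prepend. Next row=LF[10]=9
  step 8: row=9, L[9]='n', prepend. Next row=LF[9]=8
  step 9: row=8, L[8]='k', prepend. Next row=LF[8]=6
  step 10: row=6, L[6]='c', prepend. Next row=LF[6]=2
  step 11: row=2, L[2]='a', prepend. Next row=LF[2]=1
Reversed output: acknowledg$

Answer: acknowledg$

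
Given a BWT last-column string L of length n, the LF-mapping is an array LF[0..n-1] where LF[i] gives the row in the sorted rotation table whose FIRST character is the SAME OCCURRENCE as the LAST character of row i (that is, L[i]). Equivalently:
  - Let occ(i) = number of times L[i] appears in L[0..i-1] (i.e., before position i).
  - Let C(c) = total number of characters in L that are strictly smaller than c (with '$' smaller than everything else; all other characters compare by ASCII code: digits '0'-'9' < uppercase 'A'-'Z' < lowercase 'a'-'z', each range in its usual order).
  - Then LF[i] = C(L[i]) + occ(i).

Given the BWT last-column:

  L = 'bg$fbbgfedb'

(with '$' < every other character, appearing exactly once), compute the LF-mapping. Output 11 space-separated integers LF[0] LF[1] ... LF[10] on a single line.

Char counts: '$':1, 'b':4, 'd':1, 'e':1, 'f':2, 'g':2
C (first-col start): C('$')=0, C('b')=1, C('d')=5, C('e')=6, C('f')=7, C('g')=9
L[0]='b': occ=0, LF[0]=C('b')+0=1+0=1
L[1]='g': occ=0, LF[1]=C('g')+0=9+0=9
L[2]='$': occ=0, LF[2]=C('$')+0=0+0=0
L[3]='f': occ=0, LF[3]=C('f')+0=7+0=7
L[4]='b': occ=1, LF[4]=C('b')+1=1+1=2
L[5]='b': occ=2, LF[5]=C('b')+2=1+2=3
L[6]='g': occ=1, LF[6]=C('g')+1=9+1=10
L[7]='f': occ=1, LF[7]=C('f')+1=7+1=8
L[8]='e': occ=0, LF[8]=C('e')+0=6+0=6
L[9]='d': occ=0, LF[9]=C('d')+0=5+0=5
L[10]='b': occ=3, LF[10]=C('b')+3=1+3=4

Answer: 1 9 0 7 2 3 10 8 6 5 4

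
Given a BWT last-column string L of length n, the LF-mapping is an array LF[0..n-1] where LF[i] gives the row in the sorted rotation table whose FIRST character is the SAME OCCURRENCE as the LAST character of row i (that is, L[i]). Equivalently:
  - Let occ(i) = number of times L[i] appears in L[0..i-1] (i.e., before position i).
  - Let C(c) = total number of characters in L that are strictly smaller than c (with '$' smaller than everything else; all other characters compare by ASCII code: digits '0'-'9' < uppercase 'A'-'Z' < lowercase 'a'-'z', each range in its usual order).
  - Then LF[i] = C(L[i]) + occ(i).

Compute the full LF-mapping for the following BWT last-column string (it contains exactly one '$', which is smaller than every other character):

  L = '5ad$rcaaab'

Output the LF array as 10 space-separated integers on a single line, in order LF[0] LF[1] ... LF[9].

Answer: 1 2 8 0 9 7 3 4 5 6

Derivation:
Char counts: '$':1, '5':1, 'a':4, 'b':1, 'c':1, 'd':1, 'r':1
C (first-col start): C('$')=0, C('5')=1, C('a')=2, C('b')=6, C('c')=7, C('d')=8, C('r')=9
L[0]='5': occ=0, LF[0]=C('5')+0=1+0=1
L[1]='a': occ=0, LF[1]=C('a')+0=2+0=2
L[2]='d': occ=0, LF[2]=C('d')+0=8+0=8
L[3]='$': occ=0, LF[3]=C('$')+0=0+0=0
L[4]='r': occ=0, LF[4]=C('r')+0=9+0=9
L[5]='c': occ=0, LF[5]=C('c')+0=7+0=7
L[6]='a': occ=1, LF[6]=C('a')+1=2+1=3
L[7]='a': occ=2, LF[7]=C('a')+2=2+2=4
L[8]='a': occ=3, LF[8]=C('a')+3=2+3=5
L[9]='b': occ=0, LF[9]=C('b')+0=6+0=6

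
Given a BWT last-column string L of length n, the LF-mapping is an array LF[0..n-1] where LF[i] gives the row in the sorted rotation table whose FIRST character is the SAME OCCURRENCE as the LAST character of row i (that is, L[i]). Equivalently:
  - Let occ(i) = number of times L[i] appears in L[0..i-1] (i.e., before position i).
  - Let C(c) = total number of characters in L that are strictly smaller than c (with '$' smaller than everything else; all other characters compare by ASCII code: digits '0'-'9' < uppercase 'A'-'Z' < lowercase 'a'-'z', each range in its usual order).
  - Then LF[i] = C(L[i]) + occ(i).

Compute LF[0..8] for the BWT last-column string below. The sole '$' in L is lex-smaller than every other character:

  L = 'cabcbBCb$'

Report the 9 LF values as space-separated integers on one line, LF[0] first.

Answer: 7 3 4 8 5 1 2 6 0

Derivation:
Char counts: '$':1, 'B':1, 'C':1, 'a':1, 'b':3, 'c':2
C (first-col start): C('$')=0, C('B')=1, C('C')=2, C('a')=3, C('b')=4, C('c')=7
L[0]='c': occ=0, LF[0]=C('c')+0=7+0=7
L[1]='a': occ=0, LF[1]=C('a')+0=3+0=3
L[2]='b': occ=0, LF[2]=C('b')+0=4+0=4
L[3]='c': occ=1, LF[3]=C('c')+1=7+1=8
L[4]='b': occ=1, LF[4]=C('b')+1=4+1=5
L[5]='B': occ=0, LF[5]=C('B')+0=1+0=1
L[6]='C': occ=0, LF[6]=C('C')+0=2+0=2
L[7]='b': occ=2, LF[7]=C('b')+2=4+2=6
L[8]='$': occ=0, LF[8]=C('$')+0=0+0=0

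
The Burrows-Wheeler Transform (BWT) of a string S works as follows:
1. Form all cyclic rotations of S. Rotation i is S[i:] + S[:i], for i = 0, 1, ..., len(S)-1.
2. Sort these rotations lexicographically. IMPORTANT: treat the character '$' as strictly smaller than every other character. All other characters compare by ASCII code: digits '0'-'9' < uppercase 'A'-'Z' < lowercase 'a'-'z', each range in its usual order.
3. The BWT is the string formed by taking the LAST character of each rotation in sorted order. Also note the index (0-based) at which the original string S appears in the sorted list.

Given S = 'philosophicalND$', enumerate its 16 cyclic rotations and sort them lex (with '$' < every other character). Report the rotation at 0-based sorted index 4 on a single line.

All 16 rotations (rotation i = S[i:]+S[:i]):
  rot[0] = philosophicalND$
  rot[1] = hilosophicalND$p
  rot[2] = ilosophicalND$ph
  rot[3] = losophicalND$phi
  rot[4] = osophicalND$phil
  rot[5] = sophicalND$philo
  rot[6] = ophicalND$philos
  rot[7] = phicalND$philoso
  rot[8] = hicalND$philosop
  rot[9] = icalND$philosoph
  rot[10] = calND$philosophi
  rot[11] = alND$philosophic
  rot[12] = lND$philosophica
  rot[13] = ND$philosophical
  rot[14] = D$philosophicalN
  rot[15] = $philosophicalND
Sorted (with $ < everything):
  sorted[0] = $philosophicalND
  sorted[1] = D$philosophicalN
  sorted[2] = ND$philosophical
  sorted[3] = alND$philosophic
  sorted[4] = calND$philosophi
  sorted[5] = hicalND$philosop
  sorted[6] = hilosophicalND$p
  sorted[7] = icalND$philosoph
  sorted[8] = ilosophicalND$ph
  sorted[9] = lND$philosophica
  sorted[10] = losophicalND$phi
  sorted[11] = ophicalND$philos
  sorted[12] = osophicalND$phil
  sorted[13] = phicalND$philoso
  sorted[14] = philosophicalND$
  sorted[15] = sophicalND$philo
sorted[4] = calND$philosophi

Answer: calND$philosophi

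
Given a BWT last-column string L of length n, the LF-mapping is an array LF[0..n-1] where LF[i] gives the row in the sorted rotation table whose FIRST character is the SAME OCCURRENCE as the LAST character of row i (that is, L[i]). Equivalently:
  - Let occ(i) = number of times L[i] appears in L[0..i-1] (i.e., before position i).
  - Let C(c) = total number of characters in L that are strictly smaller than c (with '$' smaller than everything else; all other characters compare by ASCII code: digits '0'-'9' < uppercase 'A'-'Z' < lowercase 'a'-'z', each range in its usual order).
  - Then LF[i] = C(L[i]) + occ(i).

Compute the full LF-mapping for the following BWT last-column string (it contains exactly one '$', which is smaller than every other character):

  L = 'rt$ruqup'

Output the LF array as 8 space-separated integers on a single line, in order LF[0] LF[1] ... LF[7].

Char counts: '$':1, 'p':1, 'q':1, 'r':2, 't':1, 'u':2
C (first-col start): C('$')=0, C('p')=1, C('q')=2, C('r')=3, C('t')=5, C('u')=6
L[0]='r': occ=0, LF[0]=C('r')+0=3+0=3
L[1]='t': occ=0, LF[1]=C('t')+0=5+0=5
L[2]='$': occ=0, LF[2]=C('$')+0=0+0=0
L[3]='r': occ=1, LF[3]=C('r')+1=3+1=4
L[4]='u': occ=0, LF[4]=C('u')+0=6+0=6
L[5]='q': occ=0, LF[5]=C('q')+0=2+0=2
L[6]='u': occ=1, LF[6]=C('u')+1=6+1=7
L[7]='p': occ=0, LF[7]=C('p')+0=1+0=1

Answer: 3 5 0 4 6 2 7 1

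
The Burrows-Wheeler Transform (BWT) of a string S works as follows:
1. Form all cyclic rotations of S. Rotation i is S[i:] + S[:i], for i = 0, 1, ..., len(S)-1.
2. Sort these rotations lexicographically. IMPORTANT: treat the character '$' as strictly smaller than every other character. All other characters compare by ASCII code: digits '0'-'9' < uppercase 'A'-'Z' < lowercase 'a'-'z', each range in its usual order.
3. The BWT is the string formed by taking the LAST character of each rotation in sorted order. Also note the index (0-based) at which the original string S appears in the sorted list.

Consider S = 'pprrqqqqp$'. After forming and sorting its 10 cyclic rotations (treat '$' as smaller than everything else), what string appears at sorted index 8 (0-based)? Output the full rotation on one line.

Answer: rqqqqp$ppr

Derivation:
All 10 rotations (rotation i = S[i:]+S[:i]):
  rot[0] = pprrqqqqp$
  rot[1] = prrqqqqp$p
  rot[2] = rrqqqqp$pp
  rot[3] = rqqqqp$ppr
  rot[4] = qqqqp$pprr
  rot[5] = qqqp$pprrq
  rot[6] = qqp$pprrqq
  rot[7] = qp$pprrqqq
  rot[8] = p$pprrqqqq
  rot[9] = $pprrqqqqp
Sorted (with $ < everything):
  sorted[0] = $pprrqqqqp
  sorted[1] = p$pprrqqqq
  sorted[2] = pprrqqqqp$
  sorted[3] = prrqqqqp$p
  sorted[4] = qp$pprrqqq
  sorted[5] = qqp$pprrqq
  sorted[6] = qqqp$pprrq
  sorted[7] = qqqqp$pprr
  sorted[8] = rqqqqp$ppr
  sorted[9] = rrqqqqp$pp
sorted[8] = rqqqqp$ppr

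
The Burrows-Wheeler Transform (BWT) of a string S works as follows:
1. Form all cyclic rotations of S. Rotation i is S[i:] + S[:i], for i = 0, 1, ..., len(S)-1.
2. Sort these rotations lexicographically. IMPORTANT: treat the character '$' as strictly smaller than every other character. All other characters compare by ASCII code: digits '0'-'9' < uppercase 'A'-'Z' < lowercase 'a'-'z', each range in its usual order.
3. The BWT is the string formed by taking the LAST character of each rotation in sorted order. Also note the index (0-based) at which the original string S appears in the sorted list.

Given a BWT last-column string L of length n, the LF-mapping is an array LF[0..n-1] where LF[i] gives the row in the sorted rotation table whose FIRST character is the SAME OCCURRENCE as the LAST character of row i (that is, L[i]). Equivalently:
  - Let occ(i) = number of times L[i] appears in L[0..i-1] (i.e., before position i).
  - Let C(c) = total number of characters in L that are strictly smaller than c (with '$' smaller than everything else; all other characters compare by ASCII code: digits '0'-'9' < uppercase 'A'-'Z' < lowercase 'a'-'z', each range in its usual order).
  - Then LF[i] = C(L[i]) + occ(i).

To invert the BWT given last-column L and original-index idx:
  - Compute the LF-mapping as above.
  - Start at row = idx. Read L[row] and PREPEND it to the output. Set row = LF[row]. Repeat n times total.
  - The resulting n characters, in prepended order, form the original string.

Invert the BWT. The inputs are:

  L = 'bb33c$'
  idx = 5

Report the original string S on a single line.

Answer: cb33b$

Derivation:
LF mapping: 3 4 1 2 5 0
Walk LF starting at row 5, prepending L[row]:
  step 1: row=5, L[5]='$', prepend. Next row=LF[5]=0
  step 2: row=0, L[0]='b', prepend. Next row=LF[0]=3
  step 3: row=3, L[3]='3', prepend. Next row=LF[3]=2
  step 4: row=2, L[2]='3', prepend. Next row=LF[2]=1
  step 5: row=1, L[1]='b', prepend. Next row=LF[1]=4
  step 6: row=4, L[4]='c', prepend. Next row=LF[4]=5
Reversed output: cb33b$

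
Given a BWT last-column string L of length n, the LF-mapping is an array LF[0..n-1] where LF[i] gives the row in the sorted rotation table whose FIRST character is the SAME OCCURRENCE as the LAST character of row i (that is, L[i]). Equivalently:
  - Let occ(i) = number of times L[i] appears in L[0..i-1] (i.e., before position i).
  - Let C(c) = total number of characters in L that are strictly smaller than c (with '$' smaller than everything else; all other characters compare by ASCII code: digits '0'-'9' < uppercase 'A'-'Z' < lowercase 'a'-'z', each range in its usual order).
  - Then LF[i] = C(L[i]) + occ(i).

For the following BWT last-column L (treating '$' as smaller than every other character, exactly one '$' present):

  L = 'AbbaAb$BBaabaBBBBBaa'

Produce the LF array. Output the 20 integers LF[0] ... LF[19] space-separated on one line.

Answer: 1 16 17 10 2 18 0 3 4 11 12 19 13 5 6 7 8 9 14 15

Derivation:
Char counts: '$':1, 'A':2, 'B':7, 'a':6, 'b':4
C (first-col start): C('$')=0, C('A')=1, C('B')=3, C('a')=10, C('b')=16
L[0]='A': occ=0, LF[0]=C('A')+0=1+0=1
L[1]='b': occ=0, LF[1]=C('b')+0=16+0=16
L[2]='b': occ=1, LF[2]=C('b')+1=16+1=17
L[3]='a': occ=0, LF[3]=C('a')+0=10+0=10
L[4]='A': occ=1, LF[4]=C('A')+1=1+1=2
L[5]='b': occ=2, LF[5]=C('b')+2=16+2=18
L[6]='$': occ=0, LF[6]=C('$')+0=0+0=0
L[7]='B': occ=0, LF[7]=C('B')+0=3+0=3
L[8]='B': occ=1, LF[8]=C('B')+1=3+1=4
L[9]='a': occ=1, LF[9]=C('a')+1=10+1=11
L[10]='a': occ=2, LF[10]=C('a')+2=10+2=12
L[11]='b': occ=3, LF[11]=C('b')+3=16+3=19
L[12]='a': occ=3, LF[12]=C('a')+3=10+3=13
L[13]='B': occ=2, LF[13]=C('B')+2=3+2=5
L[14]='B': occ=3, LF[14]=C('B')+3=3+3=6
L[15]='B': occ=4, LF[15]=C('B')+4=3+4=7
L[16]='B': occ=5, LF[16]=C('B')+5=3+5=8
L[17]='B': occ=6, LF[17]=C('B')+6=3+6=9
L[18]='a': occ=4, LF[18]=C('a')+4=10+4=14
L[19]='a': occ=5, LF[19]=C('a')+5=10+5=15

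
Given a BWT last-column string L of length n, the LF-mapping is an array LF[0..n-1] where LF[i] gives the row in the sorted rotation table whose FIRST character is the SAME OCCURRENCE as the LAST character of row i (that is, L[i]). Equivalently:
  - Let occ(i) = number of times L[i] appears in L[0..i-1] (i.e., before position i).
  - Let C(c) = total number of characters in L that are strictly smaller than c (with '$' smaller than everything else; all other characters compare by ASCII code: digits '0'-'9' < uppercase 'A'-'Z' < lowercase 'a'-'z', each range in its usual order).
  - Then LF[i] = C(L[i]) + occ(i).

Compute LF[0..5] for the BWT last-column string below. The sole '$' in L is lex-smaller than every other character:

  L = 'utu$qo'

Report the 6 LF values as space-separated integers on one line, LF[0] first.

Char counts: '$':1, 'o':1, 'q':1, 't':1, 'u':2
C (first-col start): C('$')=0, C('o')=1, C('q')=2, C('t')=3, C('u')=4
L[0]='u': occ=0, LF[0]=C('u')+0=4+0=4
L[1]='t': occ=0, LF[1]=C('t')+0=3+0=3
L[2]='u': occ=1, LF[2]=C('u')+1=4+1=5
L[3]='$': occ=0, LF[3]=C('$')+0=0+0=0
L[4]='q': occ=0, LF[4]=C('q')+0=2+0=2
L[5]='o': occ=0, LF[5]=C('o')+0=1+0=1

Answer: 4 3 5 0 2 1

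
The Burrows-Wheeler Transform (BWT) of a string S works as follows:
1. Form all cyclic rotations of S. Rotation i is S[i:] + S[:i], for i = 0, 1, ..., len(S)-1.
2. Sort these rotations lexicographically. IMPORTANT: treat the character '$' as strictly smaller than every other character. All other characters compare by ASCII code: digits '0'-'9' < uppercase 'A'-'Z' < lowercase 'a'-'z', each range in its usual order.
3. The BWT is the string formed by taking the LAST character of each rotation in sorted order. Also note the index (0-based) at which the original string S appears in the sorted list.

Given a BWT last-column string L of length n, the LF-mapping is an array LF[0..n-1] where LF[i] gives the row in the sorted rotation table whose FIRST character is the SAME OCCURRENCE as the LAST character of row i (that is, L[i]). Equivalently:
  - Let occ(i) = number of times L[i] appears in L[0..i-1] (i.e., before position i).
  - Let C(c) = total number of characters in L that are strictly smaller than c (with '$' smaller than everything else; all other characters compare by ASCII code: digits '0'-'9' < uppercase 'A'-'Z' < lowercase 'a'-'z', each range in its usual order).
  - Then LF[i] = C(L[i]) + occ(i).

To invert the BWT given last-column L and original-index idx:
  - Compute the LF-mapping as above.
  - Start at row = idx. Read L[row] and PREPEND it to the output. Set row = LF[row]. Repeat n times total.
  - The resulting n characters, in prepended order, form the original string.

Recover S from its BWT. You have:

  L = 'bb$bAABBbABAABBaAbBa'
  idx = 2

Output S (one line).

LF mapping: 15 16 0 17 1 2 7 8 18 3 9 4 5 10 11 13 6 19 12 14
Walk LF starting at row 2, prepending L[row]:
  step 1: row=2, L[2]='$', prepend. Next row=LF[2]=0
  step 2: row=0, L[0]='b', prepend. Next row=LF[0]=15
  step 3: row=15, L[15]='a', prepend. Next row=LF[15]=13
  step 4: row=13, L[13]='B', prepend. Next row=LF[13]=10
  step 5: row=10, L[10]='B', prepend. Next row=LF[10]=9
  step 6: row=9, L[9]='A', prepend. Next row=LF[9]=3
  step 7: row=3, L[3]='b', prepend. Next row=LF[3]=17
  step 8: row=17, L[17]='b', prepend. Next row=LF[17]=19
  step 9: row=19, L[19]='a', prepend. Next row=LF[19]=14
  step 10: row=14, L[14]='B', prepend. Next row=LF[14]=11
  step 11: row=11, L[11]='A', prepend. Next row=LF[11]=4
  step 12: row=4, L[4]='A', prepend. Next row=LF[4]=1
  step 13: row=1, L[1]='b', prepend. Next row=LF[1]=16
  step 14: row=16, L[16]='A', prepend. Next row=LF[16]=6
  step 15: row=6, L[6]='B', prepend. Next row=LF[6]=7
  step 16: row=7, L[7]='B', prepend. Next row=LF[7]=8
  step 17: row=8, L[8]='b', prepend. Next row=LF[8]=18
  step 18: row=18, L[18]='B', prepend. Next row=LF[18]=12
  step 19: row=12, L[12]='A', prepend. Next row=LF[12]=5
  step 20: row=5, L[5]='A', prepend. Next row=LF[5]=2
Reversed output: AABbBBAbAABabbABBab$

Answer: AABbBBAbAABabbABBab$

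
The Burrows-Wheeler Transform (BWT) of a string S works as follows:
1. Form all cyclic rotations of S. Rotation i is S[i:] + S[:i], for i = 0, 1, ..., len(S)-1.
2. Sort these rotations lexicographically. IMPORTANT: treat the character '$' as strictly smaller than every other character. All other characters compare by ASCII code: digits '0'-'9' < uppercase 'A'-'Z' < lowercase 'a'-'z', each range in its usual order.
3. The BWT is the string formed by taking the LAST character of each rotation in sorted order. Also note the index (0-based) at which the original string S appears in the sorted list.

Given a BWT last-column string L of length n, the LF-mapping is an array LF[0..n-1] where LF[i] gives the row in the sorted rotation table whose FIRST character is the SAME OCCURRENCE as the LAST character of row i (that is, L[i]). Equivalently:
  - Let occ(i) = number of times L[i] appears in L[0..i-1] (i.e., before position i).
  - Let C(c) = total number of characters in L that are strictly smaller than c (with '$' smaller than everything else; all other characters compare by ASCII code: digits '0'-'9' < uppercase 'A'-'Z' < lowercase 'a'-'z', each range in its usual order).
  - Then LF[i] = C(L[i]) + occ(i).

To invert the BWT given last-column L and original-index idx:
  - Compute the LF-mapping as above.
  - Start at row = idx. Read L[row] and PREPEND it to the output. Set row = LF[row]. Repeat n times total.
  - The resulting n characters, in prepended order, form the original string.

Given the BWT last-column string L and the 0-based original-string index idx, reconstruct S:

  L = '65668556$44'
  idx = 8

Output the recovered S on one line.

LF mapping: 6 3 7 8 10 4 5 9 0 1 2
Walk LF starting at row 8, prepending L[row]:
  step 1: row=8, L[8]='$', prepend. Next row=LF[8]=0
  step 2: row=0, L[0]='6', prepend. Next row=LF[0]=6
  step 3: row=6, L[6]='5', prepend. Next row=LF[6]=5
  step 4: row=5, L[5]='5', prepend. Next row=LF[5]=4
  step 5: row=4, L[4]='8', prepend. Next row=LF[4]=10
  step 6: row=10, L[10]='4', prepend. Next row=LF[10]=2
  step 7: row=2, L[2]='6', prepend. Next row=LF[2]=7
  step 8: row=7, L[7]='6', prepend. Next row=LF[7]=9
  step 9: row=9, L[9]='4', prepend. Next row=LF[9]=1
  step 10: row=1, L[1]='5', prepend. Next row=LF[1]=3
  step 11: row=3, L[3]='6', prepend. Next row=LF[3]=8
Reversed output: 6546648556$

Answer: 6546648556$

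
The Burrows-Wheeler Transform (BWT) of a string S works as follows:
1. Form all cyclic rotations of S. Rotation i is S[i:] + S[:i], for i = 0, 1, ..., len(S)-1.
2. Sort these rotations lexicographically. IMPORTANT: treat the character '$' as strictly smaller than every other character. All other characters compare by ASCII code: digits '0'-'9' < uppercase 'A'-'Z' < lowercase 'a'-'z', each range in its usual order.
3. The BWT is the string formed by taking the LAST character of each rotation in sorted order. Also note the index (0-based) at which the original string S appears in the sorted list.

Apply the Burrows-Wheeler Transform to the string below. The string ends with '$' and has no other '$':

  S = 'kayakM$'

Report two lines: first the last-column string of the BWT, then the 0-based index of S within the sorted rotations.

All 7 rotations (rotation i = S[i:]+S[:i]):
  rot[0] = kayakM$
  rot[1] = ayakM$k
  rot[2] = yakM$ka
  rot[3] = akM$kay
  rot[4] = kM$kaya
  rot[5] = M$kayak
  rot[6] = $kayakM
Sorted (with $ < everything):
  sorted[0] = $kayakM  (last char: 'M')
  sorted[1] = M$kayak  (last char: 'k')
  sorted[2] = akM$kay  (last char: 'y')
  sorted[3] = ayakM$k  (last char: 'k')
  sorted[4] = kM$kaya  (last char: 'a')
  sorted[5] = kayakM$  (last char: '$')
  sorted[6] = yakM$ka  (last char: 'a')
Last column: Mkyka$a
Original string S is at sorted index 5

Answer: Mkyka$a
5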